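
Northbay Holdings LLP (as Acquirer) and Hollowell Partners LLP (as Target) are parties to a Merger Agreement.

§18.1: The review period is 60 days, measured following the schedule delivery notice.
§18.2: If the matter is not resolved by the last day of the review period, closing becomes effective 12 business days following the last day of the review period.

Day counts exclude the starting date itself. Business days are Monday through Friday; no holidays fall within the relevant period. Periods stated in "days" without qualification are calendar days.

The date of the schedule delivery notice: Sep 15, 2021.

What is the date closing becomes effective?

Nov 30, 2021

Adding 60 calendar days to Sep 15, 2021 gives Nov 14, 2021, which is the last day of the review period.
The date closing becomes effective: counting 12 business days from Sunday, Nov 14, 2021 (Nov 15, Nov 16, Nov 17, Nov 18, …, Nov 26, Nov 29, Nov 30, skipping weekends) reaches Tuesday, Nov 30, 2021.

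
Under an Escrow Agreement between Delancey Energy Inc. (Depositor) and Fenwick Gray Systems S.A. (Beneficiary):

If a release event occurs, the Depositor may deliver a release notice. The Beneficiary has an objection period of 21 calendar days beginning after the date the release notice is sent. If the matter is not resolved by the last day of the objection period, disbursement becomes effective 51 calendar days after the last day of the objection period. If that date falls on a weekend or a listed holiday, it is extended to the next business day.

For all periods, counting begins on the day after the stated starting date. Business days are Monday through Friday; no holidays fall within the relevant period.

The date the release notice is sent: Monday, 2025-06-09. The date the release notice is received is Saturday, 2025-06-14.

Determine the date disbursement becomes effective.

The last day of the objection period: 2025-06-09 + 21 days = 2025-06-30.
The date disbursement becomes effective: 51 calendar days after 2025-06-30 is 2025-08-20. 2025-08-20 is a Wednesday, so no roll-forward applies.

2025-08-20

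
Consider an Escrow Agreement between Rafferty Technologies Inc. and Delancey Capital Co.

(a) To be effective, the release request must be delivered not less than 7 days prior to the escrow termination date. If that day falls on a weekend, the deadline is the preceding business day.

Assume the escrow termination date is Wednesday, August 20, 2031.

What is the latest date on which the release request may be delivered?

August 13, 2031

Counting back 7 calendar days from August 20, 2031 gives August 13, 2031. That is a Wednesday, so no adjustment is needed.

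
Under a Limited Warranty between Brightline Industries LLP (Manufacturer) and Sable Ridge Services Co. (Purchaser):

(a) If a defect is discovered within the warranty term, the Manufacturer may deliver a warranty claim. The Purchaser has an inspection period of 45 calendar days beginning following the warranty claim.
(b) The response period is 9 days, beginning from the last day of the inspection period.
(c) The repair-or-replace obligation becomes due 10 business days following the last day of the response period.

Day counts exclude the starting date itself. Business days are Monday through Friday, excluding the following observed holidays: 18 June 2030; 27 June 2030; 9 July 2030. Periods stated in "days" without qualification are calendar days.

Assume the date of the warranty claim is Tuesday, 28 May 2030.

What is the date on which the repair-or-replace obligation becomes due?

2 August 2030

Adding 45 calendar days to 28 May 2030 gives 12 July 2030, which is the last day of the inspection period.
The last day of the response period: 12 July 2030 + 9 days = 21 July 2030.
From Sunday, 21 July 2030, 10 business days (Jul 22, Jul 23, Jul 24, Jul 25, Jul 26, Jul 29, Jul 30, Jul 31, Aug 1, Aug 2, skipping weekends) brings us to Friday, 2 August 2030, which is the date on which the repair-or-replace obligation becomes due.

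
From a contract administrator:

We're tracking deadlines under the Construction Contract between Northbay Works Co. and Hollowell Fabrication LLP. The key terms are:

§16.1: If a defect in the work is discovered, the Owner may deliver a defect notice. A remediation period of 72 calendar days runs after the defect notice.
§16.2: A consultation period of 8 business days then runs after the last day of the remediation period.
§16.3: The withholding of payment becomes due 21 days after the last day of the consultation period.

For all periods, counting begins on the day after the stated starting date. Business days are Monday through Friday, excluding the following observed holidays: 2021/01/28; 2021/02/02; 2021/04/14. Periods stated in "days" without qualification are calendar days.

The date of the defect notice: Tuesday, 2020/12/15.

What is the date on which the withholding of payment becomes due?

2021/03/30

Adding 72 calendar days to 2020/12/15 gives 2021/02/25, which is the last day of the remediation period.
From Thursday, 2021/02/25, 8 business days (Feb 26, Mar 1, Mar 2, Mar 3, Mar 4, Mar 5, Mar 8, Mar 9, skipping weekends) brings us to Tuesday, 2021/03/09, which is the last day of the consultation period.
The date on which the withholding of payment becomes due: 21 calendar days after 2021/03/09 is 2021/03/30.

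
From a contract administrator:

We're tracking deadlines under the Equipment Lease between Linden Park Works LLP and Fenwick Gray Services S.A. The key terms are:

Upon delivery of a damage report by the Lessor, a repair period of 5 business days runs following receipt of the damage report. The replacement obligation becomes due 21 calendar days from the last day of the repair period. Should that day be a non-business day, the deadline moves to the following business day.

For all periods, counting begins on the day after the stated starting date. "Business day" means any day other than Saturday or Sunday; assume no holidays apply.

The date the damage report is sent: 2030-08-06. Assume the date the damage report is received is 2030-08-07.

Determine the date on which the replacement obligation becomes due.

2030-09-04

From Wednesday, 2030-08-07, 5 business days (Aug 8, Aug 9, Aug 12, Aug 13, Aug 14, skipping weekends) brings us to Wednesday, 2030-08-14, which is the last day of the repair period.
The date on which the replacement obligation becomes due: 21 calendar days after 2030-08-14 is 2030-09-04. 2030-09-04 is a Wednesday, so no roll-forward applies.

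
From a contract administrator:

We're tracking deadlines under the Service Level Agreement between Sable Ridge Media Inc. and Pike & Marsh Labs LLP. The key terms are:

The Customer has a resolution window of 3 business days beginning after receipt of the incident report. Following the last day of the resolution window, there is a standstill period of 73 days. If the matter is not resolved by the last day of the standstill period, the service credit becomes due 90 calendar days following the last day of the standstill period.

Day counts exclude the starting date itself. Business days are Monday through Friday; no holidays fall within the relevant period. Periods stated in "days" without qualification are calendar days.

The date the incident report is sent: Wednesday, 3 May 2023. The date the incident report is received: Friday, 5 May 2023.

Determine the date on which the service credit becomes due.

From Friday, 5 May 2023, 3 business days (May 8, May 9, May 10, skipping weekends) brings us to Wednesday, 10 May 2023, which is the last day of the resolution window.
The last day of the standstill period: 73 calendar days after 10 May 2023 is 22 July 2023.
The date on which the service credit becomes due: 90 calendar days after 22 July 2023 is 20 October 2023.

20 October 2023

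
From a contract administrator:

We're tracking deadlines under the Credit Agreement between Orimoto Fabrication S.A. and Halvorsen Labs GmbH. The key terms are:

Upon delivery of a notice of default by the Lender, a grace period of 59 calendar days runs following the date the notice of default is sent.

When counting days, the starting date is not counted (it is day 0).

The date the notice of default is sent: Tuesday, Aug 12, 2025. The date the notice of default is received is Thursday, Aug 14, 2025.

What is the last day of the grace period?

Oct 10, 2025

Adding 59 calendar days to Aug 12, 2025 gives Oct 10, 2025, which is the last day of the grace period.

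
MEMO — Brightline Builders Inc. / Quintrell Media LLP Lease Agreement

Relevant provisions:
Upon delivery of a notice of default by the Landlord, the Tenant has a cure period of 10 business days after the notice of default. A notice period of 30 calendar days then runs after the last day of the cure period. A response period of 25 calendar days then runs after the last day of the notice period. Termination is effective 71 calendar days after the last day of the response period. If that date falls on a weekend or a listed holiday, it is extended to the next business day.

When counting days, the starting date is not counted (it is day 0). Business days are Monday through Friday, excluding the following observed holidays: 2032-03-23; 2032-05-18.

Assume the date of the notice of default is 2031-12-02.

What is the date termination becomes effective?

2032-04-20

The last day of the cure period: 10 business days after Tuesday, 2031-12-02, skipping weekends — Dec 3, Dec 4, Dec 5, Dec 8, Dec 9, Dec 10, Dec 11, Dec 12, Dec 15, Dec 16 — lands on Tuesday, 2031-12-16.
The last day of the notice period: 30 calendar days after 2031-12-16 is 2032-01-15.
Adding 25 calendar days to 2032-01-15 gives 2032-02-09, which is the last day of the response period.
Adding 71 calendar days to 2032-02-09 gives 2032-04-20, which is the date termination becomes effective. 2032-04-20 is a Tuesday and is not a listed holiday, so no roll-forward applies.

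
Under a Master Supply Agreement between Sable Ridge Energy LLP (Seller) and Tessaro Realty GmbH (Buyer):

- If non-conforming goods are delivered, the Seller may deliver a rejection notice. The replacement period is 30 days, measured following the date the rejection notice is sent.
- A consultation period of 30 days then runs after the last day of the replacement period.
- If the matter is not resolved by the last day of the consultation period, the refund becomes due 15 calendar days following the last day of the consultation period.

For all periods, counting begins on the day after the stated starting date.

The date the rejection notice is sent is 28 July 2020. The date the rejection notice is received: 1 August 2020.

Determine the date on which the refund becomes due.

The last day of the replacement period: 30 calendar days after 28 July 2020 is 27 August 2020.
The last day of the consultation period: 30 calendar days after 27 August 2020 is 26 September 2020.
The date on which the refund becomes due: 26 September 2020 + 15 days = 11 October 2020.

11 October 2020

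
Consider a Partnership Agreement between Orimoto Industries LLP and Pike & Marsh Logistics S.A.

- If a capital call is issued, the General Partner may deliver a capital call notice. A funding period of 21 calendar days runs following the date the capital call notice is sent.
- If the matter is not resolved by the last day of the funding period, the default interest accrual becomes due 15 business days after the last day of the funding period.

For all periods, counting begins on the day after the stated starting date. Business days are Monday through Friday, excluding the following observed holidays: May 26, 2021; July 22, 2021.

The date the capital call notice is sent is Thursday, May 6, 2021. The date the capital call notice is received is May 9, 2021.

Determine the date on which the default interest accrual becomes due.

June 17, 2021

The last day of the funding period: May 6, 2021 + 21 days = May 27, 2021.
The date on which the default interest accrual becomes due: 15 business days after Thursday, May 27, 2021, skipping weekends — May 28, May 31, Jun 1, Jun 2, …, Jun 15, Jun 16, Jun 17 — lands on Thursday, June 17, 2021.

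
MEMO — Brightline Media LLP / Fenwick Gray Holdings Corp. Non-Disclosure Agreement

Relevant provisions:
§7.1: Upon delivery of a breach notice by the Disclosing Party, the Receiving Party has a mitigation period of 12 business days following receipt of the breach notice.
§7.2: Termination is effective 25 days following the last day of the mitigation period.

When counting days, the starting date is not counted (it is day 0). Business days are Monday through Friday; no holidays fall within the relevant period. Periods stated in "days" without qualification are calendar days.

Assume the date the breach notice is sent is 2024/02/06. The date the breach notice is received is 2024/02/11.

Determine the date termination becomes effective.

2024/03/23

The last day of the mitigation period: 12 business days after Sunday, 2024/02/11, skipping weekends — Feb 12, Feb 13, Feb 14, Feb 15, …, Feb 23, Feb 26, Feb 27 — lands on Tuesday, 2024/02/27.
The date termination becomes effective: 25 calendar days after 2024/02/27 is 2024/03/23.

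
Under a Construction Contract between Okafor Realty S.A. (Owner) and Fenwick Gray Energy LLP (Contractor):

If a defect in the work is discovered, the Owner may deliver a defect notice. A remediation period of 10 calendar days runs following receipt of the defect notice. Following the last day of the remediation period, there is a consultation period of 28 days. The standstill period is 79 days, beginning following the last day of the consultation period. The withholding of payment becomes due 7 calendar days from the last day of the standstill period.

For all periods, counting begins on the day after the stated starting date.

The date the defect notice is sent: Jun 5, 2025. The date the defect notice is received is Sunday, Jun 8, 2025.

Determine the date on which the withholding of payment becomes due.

Oct 10, 2025

Adding 10 calendar days to Jun 8, 2025 gives Jun 18, 2025, which is the last day of the remediation period.
Adding 28 calendar days to Jun 18, 2025 gives Jul 16, 2025, which is the last day of the consultation period.
The last day of the standstill period: Jul 16, 2025 + 79 days = Oct 3, 2025.
The date on which the withholding of payment becomes due: 7 calendar days after Oct 3, 2025 is Oct 10, 2025.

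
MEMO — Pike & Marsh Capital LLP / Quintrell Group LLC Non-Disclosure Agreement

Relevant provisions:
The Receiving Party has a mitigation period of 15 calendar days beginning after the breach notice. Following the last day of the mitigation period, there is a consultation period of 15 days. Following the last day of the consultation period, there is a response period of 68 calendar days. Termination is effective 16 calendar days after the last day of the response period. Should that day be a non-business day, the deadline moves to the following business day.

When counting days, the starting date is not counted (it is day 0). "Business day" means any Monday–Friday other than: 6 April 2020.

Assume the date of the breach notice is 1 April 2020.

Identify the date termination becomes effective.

24 July 2020

The last day of the mitigation period: 1 April 2020 + 15 days = 16 April 2020.
Adding 15 calendar days to 16 April 2020 gives 1 May 2020, which is the last day of the consultation period.
The last day of the response period: 68 calendar days after 1 May 2020 is 8 July 2020.
Adding 16 calendar days to 8 July 2020 gives 24 July 2020, which is the date termination becomes effective. 24 July 2020 is a Friday and is not a listed holiday, so no roll-forward applies.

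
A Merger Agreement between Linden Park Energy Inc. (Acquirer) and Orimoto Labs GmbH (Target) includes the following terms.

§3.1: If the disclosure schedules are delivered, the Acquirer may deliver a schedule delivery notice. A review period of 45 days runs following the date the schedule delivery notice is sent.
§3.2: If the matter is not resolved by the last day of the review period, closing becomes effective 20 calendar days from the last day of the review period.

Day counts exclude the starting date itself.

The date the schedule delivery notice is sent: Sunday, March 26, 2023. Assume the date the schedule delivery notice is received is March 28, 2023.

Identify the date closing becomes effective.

May 30, 2023

Adding 45 calendar days to March 26, 2023 gives May 10, 2023, which is the last day of the review period.
The date closing becomes effective: 20 calendar days after May 10, 2023 is May 30, 2023.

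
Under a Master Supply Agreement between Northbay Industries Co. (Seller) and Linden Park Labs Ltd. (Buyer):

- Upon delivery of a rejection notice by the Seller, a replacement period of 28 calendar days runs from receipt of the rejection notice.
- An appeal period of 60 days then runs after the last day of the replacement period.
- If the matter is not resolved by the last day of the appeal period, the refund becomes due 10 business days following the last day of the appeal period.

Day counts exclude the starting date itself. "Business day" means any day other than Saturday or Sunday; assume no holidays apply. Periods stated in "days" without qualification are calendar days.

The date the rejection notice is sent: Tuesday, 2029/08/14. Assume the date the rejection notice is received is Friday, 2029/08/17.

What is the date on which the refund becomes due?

2029/11/27

The last day of the replacement period: 2029/08/17 + 28 days = 2029/09/14.
The last day of the appeal period: 60 calendar days after 2029/09/14 is 2029/11/13.
The date on which the refund becomes due: 10 business days after Tuesday, 2029/11/13, skipping weekends — Nov 14, Nov 15, Nov 16, Nov 19, Nov 20, Nov 21, Nov 22, Nov 23, Nov 26, Nov 27 — lands on Tuesday, 2029/11/27.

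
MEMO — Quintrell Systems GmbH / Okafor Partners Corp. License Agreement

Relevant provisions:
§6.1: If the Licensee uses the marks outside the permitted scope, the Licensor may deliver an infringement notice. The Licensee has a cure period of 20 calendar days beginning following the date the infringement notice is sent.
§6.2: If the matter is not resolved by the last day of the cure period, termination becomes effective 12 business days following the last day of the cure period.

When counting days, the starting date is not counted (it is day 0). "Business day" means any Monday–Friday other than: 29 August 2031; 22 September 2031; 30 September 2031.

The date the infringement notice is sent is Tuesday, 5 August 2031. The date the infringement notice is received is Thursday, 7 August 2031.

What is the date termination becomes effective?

The last day of the cure period: 20 calendar days after 5 August 2031 is 25 August 2031.
From Monday, 25 August 2031, 12 business days (Aug 26, Aug 27, Aug 28, Sep 1, …, Sep 9, Sep 10, Sep 11, skipping weekends and the listed holiday on Aug 29) brings us to Thursday, 11 September 2031, which is the date termination becomes effective.

11 September 2031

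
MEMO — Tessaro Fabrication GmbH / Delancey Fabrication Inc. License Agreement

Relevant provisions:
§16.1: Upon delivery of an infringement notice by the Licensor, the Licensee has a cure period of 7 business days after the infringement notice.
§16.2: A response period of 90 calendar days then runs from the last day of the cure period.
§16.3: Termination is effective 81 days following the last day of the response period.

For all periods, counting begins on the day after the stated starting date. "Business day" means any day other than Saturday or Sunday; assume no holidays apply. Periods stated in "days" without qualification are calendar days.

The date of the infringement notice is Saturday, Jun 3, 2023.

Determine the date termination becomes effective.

The last day of the cure period: counting 7 business days from Saturday, Jun 3, 2023 (Jun 5, Jun 6, Jun 7, Jun 8, Jun 9, Jun 12, Jun 13, skipping weekends) reaches Tuesday, Jun 13, 2023.
The last day of the response period: Jun 13, 2023 + 90 days = Sep 11, 2023.
The date termination becomes effective: 81 calendar days after Sep 11, 2023 is Dec 1, 2023.

Dec 1, 2023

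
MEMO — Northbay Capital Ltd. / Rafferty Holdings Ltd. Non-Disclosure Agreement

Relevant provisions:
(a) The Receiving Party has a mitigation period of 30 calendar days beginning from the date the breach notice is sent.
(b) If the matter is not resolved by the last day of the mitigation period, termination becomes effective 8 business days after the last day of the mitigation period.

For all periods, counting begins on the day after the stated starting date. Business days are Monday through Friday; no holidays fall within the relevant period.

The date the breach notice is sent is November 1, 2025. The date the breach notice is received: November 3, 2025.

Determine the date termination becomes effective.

The last day of the mitigation period: 30 calendar days after November 1, 2025 is December 1, 2025.
The date termination becomes effective: counting 8 business days from Monday, December 1, 2025 (Dec 2, Dec 3, Dec 4, Dec 5, Dec 8, Dec 9, Dec 10, Dec 11, skipping weekends) reaches Thursday, December 11, 2025.

December 11, 2025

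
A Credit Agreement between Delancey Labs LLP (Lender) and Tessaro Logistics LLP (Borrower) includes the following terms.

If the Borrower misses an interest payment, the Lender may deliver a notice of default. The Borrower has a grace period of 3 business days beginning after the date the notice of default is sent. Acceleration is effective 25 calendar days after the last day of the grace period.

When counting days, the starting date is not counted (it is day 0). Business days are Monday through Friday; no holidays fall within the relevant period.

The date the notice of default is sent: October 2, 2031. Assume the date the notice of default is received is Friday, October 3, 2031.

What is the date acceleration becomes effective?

The last day of the grace period: 3 business days after Thursday, October 2, 2031, skipping weekends — Oct 3, Oct 6, Oct 7 — lands on Tuesday, October 7, 2031.
The date acceleration becomes effective: October 7, 2031 + 25 days = November 1, 2031.

November 1, 2031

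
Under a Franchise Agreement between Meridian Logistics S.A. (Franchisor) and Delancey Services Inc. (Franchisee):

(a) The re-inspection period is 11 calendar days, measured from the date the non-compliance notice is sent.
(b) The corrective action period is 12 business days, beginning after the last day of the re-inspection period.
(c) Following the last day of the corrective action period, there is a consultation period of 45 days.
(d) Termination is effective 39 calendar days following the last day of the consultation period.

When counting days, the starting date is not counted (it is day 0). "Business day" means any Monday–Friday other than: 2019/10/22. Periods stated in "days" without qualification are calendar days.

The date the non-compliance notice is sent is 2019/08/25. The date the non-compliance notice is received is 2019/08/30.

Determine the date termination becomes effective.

2019/12/16

The last day of the re-inspection period: 11 calendar days after 2019/08/25 is 2019/09/05.
The last day of the corrective action period: 12 business days after Thursday, 2019/09/05, skipping weekends — Sep 6, Sep 9, Sep 10, Sep 11, …, Sep 19, Sep 20, Sep 23 — lands on Monday, 2019/09/23.
The last day of the consultation period: 2019/09/23 + 45 days = 2019/11/07.
The date termination becomes effective: 2019/11/07 + 39 days = 2019/12/16.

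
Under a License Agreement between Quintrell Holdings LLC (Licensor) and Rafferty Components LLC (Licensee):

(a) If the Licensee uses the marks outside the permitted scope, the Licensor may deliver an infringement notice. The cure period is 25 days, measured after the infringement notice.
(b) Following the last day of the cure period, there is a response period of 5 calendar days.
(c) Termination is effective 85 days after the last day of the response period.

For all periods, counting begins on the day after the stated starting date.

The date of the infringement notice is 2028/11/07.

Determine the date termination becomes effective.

The last day of the cure period: 25 calendar days after 2028/11/07 is 2028/12/02.
The last day of the response period: 5 calendar days after 2028/12/02 is 2028/12/07.
The date termination becomes effective: 85 calendar days after 2028/12/07 is 2029/03/02.

2029/03/02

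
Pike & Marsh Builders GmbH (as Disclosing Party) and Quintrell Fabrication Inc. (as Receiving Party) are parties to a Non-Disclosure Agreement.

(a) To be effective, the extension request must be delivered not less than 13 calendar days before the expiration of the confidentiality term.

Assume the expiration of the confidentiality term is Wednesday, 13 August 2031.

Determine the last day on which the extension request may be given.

Counting back 13 calendar days from 13 August 2031 gives 31 July 2031.

31 July 2031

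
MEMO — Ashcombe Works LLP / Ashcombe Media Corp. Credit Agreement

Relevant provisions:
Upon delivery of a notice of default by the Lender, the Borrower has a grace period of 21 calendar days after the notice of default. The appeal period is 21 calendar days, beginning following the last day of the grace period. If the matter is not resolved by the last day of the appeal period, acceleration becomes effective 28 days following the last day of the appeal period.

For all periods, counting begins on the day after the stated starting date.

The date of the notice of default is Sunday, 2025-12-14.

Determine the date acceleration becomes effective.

2026-02-22

Adding 21 calendar days to 2025-12-14 gives 2026-01-04, which is the last day of the grace period.
The last day of the appeal period: 21 calendar days after 2026-01-04 is 2026-01-25.
Adding 28 calendar days to 2026-01-25 gives 2026-02-22, which is the date acceleration becomes effective.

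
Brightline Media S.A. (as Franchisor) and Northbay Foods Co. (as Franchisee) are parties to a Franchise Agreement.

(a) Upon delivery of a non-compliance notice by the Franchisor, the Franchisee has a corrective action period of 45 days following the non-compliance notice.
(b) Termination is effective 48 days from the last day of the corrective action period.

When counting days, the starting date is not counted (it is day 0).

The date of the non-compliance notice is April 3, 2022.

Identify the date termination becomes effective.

July 5, 2022

The last day of the corrective action period: April 3, 2022 + 45 days = May 18, 2022.
Adding 48 calendar days to May 18, 2022 gives July 5, 2022, which is the date termination becomes effective.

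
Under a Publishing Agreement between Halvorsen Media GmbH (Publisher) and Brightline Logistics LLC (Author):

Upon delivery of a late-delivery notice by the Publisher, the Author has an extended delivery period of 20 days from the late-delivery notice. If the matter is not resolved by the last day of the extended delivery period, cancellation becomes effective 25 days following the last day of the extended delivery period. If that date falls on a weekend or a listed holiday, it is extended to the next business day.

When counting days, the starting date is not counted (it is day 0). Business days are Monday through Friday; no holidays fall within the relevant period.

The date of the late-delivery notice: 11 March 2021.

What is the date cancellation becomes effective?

26 April 2021

The last day of the extended delivery period: 11 March 2021 + 20 days = 31 March 2021.
The date cancellation becomes effective: 25 calendar days after 31 March 2021 is 25 April 2021. That falls on a Sunday, so it rolls to the next business day, Monday, 26 April 2021.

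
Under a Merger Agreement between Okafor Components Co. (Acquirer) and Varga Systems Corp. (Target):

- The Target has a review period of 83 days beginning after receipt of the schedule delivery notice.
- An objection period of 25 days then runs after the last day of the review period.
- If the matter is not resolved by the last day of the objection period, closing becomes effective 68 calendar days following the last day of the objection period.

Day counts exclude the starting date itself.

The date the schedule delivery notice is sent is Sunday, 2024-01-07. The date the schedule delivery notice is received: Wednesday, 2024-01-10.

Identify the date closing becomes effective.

2024-07-04

The last day of the review period: 2024-01-10 + 83 days = 2024-04-02.
Adding 25 calendar days to 2024-04-02 gives 2024-04-27, which is the last day of the objection period.
The date closing becomes effective: 68 calendar days after 2024-04-27 is 2024-07-04.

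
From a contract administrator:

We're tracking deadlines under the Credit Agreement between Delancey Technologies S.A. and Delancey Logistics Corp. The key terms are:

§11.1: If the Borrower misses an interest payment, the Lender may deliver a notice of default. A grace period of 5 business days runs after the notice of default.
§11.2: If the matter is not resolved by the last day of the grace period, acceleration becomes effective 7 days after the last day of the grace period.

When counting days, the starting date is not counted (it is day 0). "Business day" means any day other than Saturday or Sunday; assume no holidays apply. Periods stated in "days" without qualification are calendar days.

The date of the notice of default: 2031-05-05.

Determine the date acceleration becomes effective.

From Monday, 2031-05-05, 5 business days (May 6, May 7, May 8, May 9, May 12, skipping weekends) brings us to Monday, 2031-05-12, which is the last day of the grace period.
Adding 7 calendar days to 2031-05-12 gives 2031-05-19, which is the date acceleration becomes effective.

2031-05-19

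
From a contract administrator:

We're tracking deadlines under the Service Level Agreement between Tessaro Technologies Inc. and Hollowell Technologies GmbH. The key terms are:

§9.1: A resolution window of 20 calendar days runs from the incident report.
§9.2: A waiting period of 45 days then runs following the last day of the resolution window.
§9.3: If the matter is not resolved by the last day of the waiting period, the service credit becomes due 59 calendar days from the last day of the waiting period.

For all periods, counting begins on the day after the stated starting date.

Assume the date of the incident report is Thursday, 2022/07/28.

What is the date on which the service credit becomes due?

Adding 20 calendar days to 2022/07/28 gives 2022/08/17, which is the last day of the resolution window.
The last day of the waiting period: 45 calendar days after 2022/08/17 is 2022/10/01.
The date on which the service credit becomes due: 2022/10/01 + 59 days = 2022/11/29.

2022/11/29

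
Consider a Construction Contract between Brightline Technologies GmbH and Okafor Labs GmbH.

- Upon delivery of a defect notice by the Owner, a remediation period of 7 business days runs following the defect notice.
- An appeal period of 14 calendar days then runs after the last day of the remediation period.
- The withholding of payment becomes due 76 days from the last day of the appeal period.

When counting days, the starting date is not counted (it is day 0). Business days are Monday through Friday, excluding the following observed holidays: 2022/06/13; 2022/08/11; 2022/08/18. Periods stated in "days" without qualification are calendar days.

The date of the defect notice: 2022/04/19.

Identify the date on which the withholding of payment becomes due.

2022/07/27

From Tuesday, 2022/04/19, 7 business days (Apr 20, Apr 21, Apr 22, Apr 25, Apr 26, Apr 27, Apr 28, skipping weekends) brings us to Thursday, 2022/04/28, which is the last day of the remediation period.
Adding 14 calendar days to 2022/04/28 gives 2022/05/12, which is the last day of the appeal period.
The date on which the withholding of payment becomes due: 76 calendar days after 2022/05/12 is 2022/07/27.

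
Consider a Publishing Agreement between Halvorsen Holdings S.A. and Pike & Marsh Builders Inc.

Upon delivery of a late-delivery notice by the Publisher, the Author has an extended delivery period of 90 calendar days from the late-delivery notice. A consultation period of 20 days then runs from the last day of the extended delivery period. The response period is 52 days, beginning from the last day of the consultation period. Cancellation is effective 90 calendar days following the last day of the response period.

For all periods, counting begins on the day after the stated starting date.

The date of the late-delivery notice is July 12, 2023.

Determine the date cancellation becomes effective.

March 20, 2024

The last day of the extended delivery period: July 12, 2023 + 90 days = October 10, 2023.
The last day of the consultation period: 20 calendar days after October 10, 2023 is October 30, 2023.
The last day of the response period: 52 calendar days after October 30, 2023 is December 21, 2023.
Adding 90 calendar days to December 21, 2023 gives March 20, 2024, which is the date cancellation becomes effective.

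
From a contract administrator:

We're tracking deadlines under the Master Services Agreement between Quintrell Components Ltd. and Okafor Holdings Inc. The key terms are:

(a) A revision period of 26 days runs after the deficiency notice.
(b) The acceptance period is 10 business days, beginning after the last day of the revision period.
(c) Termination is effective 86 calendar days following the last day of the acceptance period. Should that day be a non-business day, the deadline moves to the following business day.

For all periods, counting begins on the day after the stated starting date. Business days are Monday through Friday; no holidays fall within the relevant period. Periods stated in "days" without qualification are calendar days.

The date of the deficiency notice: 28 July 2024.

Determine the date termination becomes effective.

The last day of the revision period: 28 July 2024 + 26 days = 23 August 2024.
From Friday, 23 August 2024, 10 business days (Aug 26, Aug 27, Aug 28, Aug 29, Aug 30, Sep 2, Sep 3, Sep 4, Sep 5, Sep 6, skipping weekends) brings us to Friday, 6 September 2024, which is the last day of the acceptance period.
The date termination becomes effective: 86 calendar days after 6 September 2024 is 1 December 2024. That falls on a Sunday, so it rolls to the next business day, Monday, 2 December 2024.

2 December 2024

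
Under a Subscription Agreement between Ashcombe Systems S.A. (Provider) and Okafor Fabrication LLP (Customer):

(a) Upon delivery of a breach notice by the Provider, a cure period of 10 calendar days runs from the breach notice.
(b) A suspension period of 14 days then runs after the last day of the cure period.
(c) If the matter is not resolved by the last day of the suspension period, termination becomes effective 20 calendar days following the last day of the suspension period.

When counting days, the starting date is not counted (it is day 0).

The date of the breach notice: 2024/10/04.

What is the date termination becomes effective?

2024/11/17

Adding 10 calendar days to 2024/10/04 gives 2024/10/14, which is the last day of the cure period.
The last day of the suspension period: 2024/10/14 + 14 days = 2024/10/28.
The date termination becomes effective: 20 calendar days after 2024/10/28 is 2024/11/17.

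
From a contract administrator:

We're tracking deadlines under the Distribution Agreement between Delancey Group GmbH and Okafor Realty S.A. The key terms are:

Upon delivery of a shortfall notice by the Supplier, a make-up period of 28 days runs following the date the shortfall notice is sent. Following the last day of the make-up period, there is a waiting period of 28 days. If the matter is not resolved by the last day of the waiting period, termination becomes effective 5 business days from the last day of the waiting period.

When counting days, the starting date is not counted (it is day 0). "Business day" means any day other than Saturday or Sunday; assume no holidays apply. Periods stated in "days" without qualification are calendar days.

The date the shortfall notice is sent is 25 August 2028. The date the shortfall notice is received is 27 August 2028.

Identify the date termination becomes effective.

27 October 2028

The last day of the make-up period: 28 calendar days after 25 August 2028 is 22 September 2028.
Adding 28 calendar days to 22 September 2028 gives 20 October 2028, which is the last day of the waiting period.
From Friday, 20 October 2028, 5 business days (Oct 23, Oct 24, Oct 25, Oct 26, Oct 27, skipping weekends) brings us to Friday, 27 October 2028, which is the date termination becomes effective.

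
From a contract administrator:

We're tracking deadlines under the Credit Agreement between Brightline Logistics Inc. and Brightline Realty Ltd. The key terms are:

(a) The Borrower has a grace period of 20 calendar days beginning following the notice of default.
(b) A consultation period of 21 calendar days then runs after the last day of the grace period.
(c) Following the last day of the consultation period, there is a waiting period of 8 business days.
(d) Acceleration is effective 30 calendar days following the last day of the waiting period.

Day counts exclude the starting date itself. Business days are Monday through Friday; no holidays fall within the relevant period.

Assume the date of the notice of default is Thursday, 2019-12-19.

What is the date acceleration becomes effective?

The last day of the grace period: 20 calendar days after 2019-12-19 is 2020-01-08.
The last day of the consultation period: 2020-01-08 + 21 days = 2020-01-29.
The last day of the waiting period: 8 business days after Wednesday, 2020-01-29, skipping weekends — Jan 30, Jan 31, Feb 3, Feb 4, Feb 5, Feb 6, Feb 7, Feb 10 — lands on Monday, 2020-02-10.
The date acceleration becomes effective: 2020-02-10 + 30 days = 2020-03-11.

2020-03-11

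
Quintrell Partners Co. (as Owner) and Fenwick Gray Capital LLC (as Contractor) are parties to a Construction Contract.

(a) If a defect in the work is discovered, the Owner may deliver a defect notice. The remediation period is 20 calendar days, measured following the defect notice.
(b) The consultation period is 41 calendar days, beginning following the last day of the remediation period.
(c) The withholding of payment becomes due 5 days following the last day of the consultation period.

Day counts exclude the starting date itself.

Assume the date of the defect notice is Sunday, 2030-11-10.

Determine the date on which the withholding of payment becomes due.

2031-01-15

The last day of the remediation period: 2030-11-10 + 20 days = 2030-11-30.
The last day of the consultation period: 41 calendar days after 2030-11-30 is 2031-01-10.
The date on which the withholding of payment becomes due: 2031-01-10 + 5 days = 2031-01-15.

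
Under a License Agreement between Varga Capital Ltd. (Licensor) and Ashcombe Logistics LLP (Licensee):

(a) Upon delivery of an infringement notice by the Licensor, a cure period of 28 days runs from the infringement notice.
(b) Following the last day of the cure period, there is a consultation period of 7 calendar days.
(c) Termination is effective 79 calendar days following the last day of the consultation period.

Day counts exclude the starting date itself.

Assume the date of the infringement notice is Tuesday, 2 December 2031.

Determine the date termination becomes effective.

Adding 28 calendar days to 2 December 2031 gives 30 December 2031, which is the last day of the cure period.
The last day of the consultation period: 30 December 2031 + 7 days = 6 January 2032.
The date termination becomes effective: 79 calendar days after 6 January 2032 is 25 March 2032.

25 March 2032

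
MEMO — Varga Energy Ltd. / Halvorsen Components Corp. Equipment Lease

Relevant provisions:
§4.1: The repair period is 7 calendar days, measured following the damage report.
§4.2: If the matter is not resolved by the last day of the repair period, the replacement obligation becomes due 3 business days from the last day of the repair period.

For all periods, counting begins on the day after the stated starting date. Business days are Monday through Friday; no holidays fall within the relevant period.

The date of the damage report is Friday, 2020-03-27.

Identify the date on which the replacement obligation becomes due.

2020-04-08

The last day of the repair period: 7 calendar days after 2020-03-27 is 2020-04-03.
The date on which the replacement obligation becomes due: counting 3 business days from Friday, 2020-04-03 (Apr 6, Apr 7, Apr 8, skipping weekends) reaches Wednesday, 2020-04-08.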